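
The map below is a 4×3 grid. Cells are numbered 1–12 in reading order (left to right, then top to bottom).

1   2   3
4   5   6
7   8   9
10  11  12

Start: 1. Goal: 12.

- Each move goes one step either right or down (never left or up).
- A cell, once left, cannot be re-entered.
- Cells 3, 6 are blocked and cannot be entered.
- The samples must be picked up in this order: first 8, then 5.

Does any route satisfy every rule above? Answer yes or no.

no

5 lies above 8, so going from 8 to 5 would need an upward move — but moves only go right/down, so 8 cannot be visited before 5.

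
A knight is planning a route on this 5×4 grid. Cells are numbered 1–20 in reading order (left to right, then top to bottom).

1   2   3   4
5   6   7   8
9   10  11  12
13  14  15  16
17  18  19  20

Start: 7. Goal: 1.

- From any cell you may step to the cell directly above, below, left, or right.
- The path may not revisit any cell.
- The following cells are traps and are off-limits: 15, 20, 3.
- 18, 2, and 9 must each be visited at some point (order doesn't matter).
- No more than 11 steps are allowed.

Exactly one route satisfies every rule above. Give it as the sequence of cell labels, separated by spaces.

Any route must reach 18, 2, and 9 and still end at 1 within 11 moves, so the order of the required stops is forced.
Route from 7: down to 11, left to 10, 2× down (reaching 18), left to 17, 3× up (reaching 5), right to 6, up to 2, left to 1 — 11 moves in all.
Check: all required cells visited; 11 ≤ 11 moves.

7 11 10 14 18 17 13 9 5 6 2 1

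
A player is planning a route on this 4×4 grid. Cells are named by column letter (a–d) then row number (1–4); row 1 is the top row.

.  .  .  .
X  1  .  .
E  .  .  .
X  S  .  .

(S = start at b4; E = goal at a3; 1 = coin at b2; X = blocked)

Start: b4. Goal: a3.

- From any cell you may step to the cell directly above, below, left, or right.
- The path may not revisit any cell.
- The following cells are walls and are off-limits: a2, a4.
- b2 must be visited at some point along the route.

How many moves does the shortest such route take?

6

Any route passes through b2 somewhere between b4 and a3. Summing Manhattan distances along the two legs (b4 → b2 → a3) gives a lower bound of 2 + 2 = 4 moves.
The shortest route satisfying every rule uses 6 moves: b4 → c4 → c3 → c2 → b2 → b3 → a3.
The bound of 4 isn't tight here; checking systematically, no route of length 4 through 5 satisfies every constraint, so 6 is the minimum.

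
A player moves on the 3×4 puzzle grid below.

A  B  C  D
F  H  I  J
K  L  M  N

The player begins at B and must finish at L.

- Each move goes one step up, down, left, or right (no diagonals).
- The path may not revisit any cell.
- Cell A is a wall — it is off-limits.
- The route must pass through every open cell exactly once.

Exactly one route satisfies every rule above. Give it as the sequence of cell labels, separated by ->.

Need to visit all 11 open cells exactly once, starting at B and ending at L.
Route from B: right 2 to D, down 2 to N, left 1 to M, up 1 to I, left 2 to F, down 1 to K, right 1 to L — 10 moves in all.
Check: all 11 open cells covered.

B -> C -> D -> J -> N -> M -> I -> H -> F -> K -> L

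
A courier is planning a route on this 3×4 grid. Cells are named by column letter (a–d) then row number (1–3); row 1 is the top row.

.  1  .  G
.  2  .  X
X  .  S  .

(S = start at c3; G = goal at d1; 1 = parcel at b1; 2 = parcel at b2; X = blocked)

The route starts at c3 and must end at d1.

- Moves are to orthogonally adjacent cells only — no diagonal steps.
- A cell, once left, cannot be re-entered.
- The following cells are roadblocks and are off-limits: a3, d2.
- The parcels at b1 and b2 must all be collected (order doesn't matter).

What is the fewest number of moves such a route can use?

Any route passes through b1 and b2 in some order between c3 and d1. Summing Manhattan distances along each leg and taking the cheapest ordering (c3 → b2 → b1 → d1) gives a lower bound of 2 + 1 + 2 = 5 moves.
A route of 5 moves achieves this: c3 → c2 → b2 → b1 → c1 → d1.
Since 5 matches the lower bound, it is optimal.

5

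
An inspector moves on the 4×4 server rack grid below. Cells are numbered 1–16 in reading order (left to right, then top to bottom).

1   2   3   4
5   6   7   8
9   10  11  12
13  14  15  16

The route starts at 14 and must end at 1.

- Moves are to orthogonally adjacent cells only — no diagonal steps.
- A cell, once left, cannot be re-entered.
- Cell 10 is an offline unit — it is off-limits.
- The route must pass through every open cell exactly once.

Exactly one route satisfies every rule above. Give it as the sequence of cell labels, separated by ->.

Need to visit all 15 open cells exactly once, starting at 14 and ending at 1.
Cell 13 has only two open neighbours (9 and 14), so the path must pass straight through it: one of those is the cell it's entered from and the other is where it exits.
Route from 14: left to 13, 2× up (reaching 5), 2× right (reaching 7), 2× down (reaching 15), right to 16, 3× up (reaching 4), 3× left (reaching 1) — 14 moves in all.
Check: all 15 open cells covered.

14 -> 13 -> 9 -> 5 -> 6 -> 7 -> 11 -> 15 -> 16 -> 12 -> 8 -> 4 -> 3 -> 2 -> 1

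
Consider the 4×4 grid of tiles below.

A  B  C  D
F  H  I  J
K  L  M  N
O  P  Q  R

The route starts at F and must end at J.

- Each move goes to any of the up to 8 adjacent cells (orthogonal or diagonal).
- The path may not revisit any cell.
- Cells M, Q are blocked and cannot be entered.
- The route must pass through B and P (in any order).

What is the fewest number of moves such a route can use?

7

Any route passes through B and P in some order between F and J. Summing Chebyshev distances along each leg and taking the cheapest ordering (F → B → P → J) gives a lower bound of 1 + 3 + 2 = 6 moves.
That bound ignores the blocked cells. Measuring each leg by the fewest moves that actually steer around them (F→P: 2; P→B: 3; B→J: 2) raises the lower bound to 7.
A route of 7 moves exists: F → B → H → K → P → L → I → J.
Since 7 matches that lower bound, it is optimal.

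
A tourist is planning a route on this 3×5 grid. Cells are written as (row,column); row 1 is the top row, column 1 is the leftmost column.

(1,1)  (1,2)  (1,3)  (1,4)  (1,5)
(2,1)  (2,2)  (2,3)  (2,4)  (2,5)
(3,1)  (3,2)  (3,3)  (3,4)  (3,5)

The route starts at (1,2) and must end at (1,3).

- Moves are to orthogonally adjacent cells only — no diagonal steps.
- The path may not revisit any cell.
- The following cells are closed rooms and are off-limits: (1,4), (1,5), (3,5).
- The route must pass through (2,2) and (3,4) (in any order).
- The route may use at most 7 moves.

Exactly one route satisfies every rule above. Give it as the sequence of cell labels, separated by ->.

(1,2) -> (2,2) -> (3,2) -> (3,3) -> (3,4) -> (2,4) -> (2,3) -> (1,3)

The budget equals the shortest possible length, so every move has to be on a shortest route through the required cells.
Route from (1,2): down 2 to (3,2), right 2 to (3,4), up 1 to (2,4), left 1 to (2,3), up 1 to (1,3) — 7 moves in all.
Check: all required cells visited; 7 ≤ 7 moves.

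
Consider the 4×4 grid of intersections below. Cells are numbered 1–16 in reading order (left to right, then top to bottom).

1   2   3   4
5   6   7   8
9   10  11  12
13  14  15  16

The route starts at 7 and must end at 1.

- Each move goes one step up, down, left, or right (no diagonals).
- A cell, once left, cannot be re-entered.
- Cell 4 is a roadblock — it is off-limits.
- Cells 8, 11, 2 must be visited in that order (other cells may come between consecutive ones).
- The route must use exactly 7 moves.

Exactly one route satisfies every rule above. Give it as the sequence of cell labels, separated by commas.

7, 8, 12, 11, 10, 6, 2, 1

The waypoints must appear in the order 8, 11, 2, with no cell reused.
Route from 7: right to 8, down to 12, 2× left (reaching 10), 2× up (reaching 2), left to 1 — 7 moves in all.
Check: order respected (8 at step 1, 11 at step 3, 2 at step 6); 7 moves as required.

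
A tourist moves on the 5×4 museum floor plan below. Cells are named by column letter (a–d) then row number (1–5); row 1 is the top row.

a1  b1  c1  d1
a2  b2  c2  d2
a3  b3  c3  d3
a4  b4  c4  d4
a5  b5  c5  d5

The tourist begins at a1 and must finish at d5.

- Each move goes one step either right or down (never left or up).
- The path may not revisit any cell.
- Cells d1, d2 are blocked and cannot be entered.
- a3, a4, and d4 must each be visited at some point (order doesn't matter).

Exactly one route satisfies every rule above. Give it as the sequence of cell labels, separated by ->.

Moves only go right or down, so the column and row indices never decrease.
Route from a1: down 3 to a4, right 3 to d4, down 1 to d5 — 7 moves in all.
Check: all required cells visited.

a1 -> a2 -> a3 -> a4 -> b4 -> c4 -> d4 -> d5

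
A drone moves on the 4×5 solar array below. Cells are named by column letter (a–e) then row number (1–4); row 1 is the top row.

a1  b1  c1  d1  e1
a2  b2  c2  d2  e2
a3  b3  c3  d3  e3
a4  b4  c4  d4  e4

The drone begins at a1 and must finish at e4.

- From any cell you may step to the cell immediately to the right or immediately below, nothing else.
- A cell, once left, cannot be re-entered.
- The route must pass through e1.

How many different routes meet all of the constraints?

1

A right/down-only route from a1 to e4 makes exactly 3 down-moves and 4 right-moves in some order.
With no other constraints that would be C(7,3) = 35 routes.
Split at e1 and multiply the segment counts: a1→e1: 1; e1→e4: 1; product = 1.
That gives 1 route.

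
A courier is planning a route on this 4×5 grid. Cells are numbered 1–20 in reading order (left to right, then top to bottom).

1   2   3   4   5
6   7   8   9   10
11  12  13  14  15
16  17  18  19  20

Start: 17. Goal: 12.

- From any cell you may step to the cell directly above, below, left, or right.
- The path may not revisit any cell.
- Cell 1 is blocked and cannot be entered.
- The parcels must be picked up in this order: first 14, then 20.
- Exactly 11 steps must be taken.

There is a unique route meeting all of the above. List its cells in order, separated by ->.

17 -> 18 -> 13 -> 14 -> 19 -> 20 -> 15 -> 10 -> 9 -> 8 -> 7 -> 12

The waypoints must appear in the order 14, 20, with no cell reused.
Route from 17: right to 18, up to 13, right to 14, down to 19, right to 20, 2× up (reaching 10), 3× left (reaching 7), down to 12 — 11 moves in all.
Check: order respected (14 at step 3, 20 at step 5); 11 moves as required.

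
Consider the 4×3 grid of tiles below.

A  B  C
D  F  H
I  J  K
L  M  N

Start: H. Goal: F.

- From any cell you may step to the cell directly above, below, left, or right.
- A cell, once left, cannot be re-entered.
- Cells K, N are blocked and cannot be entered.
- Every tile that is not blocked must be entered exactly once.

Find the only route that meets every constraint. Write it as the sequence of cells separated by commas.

Need to visit all 10 open cells exactly once, starting at H and ending at F.
Cell L has only two open neighbours (I and M), so the path must pass straight through it: one of those is the cell it's entered from and the other is where it exits.
Route from H: up 1 to C, left 2 to A, down 3 to L, right 1 to M, up 2 to F — 9 moves in all.
Check: all 10 open cells covered.

H, C, B, A, D, I, L, M, J, F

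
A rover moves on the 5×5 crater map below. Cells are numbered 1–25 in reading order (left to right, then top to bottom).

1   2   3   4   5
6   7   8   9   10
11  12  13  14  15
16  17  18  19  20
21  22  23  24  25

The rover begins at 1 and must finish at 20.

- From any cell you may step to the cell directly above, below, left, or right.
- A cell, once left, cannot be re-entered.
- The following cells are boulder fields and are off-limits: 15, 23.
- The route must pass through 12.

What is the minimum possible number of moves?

Any route passes through 12 somewhere between 1 and 20. Summing Manhattan distances along the two legs (1 → 12 → 20) gives a lower bound of 3 + 4 = 7 moves.
A route of 7 moves achieves this: 1 → 6 → 11 → 12 → 17 → 18 → 19 → 20.
Since 7 matches the lower bound, it is optimal.

7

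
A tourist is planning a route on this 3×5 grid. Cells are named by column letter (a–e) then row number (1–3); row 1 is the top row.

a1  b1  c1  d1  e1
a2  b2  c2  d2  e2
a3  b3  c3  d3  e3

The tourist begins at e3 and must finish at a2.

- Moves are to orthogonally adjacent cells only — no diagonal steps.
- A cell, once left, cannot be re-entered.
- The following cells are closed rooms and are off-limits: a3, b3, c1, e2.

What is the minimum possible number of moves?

The Manhattan distance from e3 to a2 is |3−2| + |5−1| = 5, so at least 5 moves are needed.
A route of 5 moves achieves this: e3 → d3 → d2 → c2 → b2 → a2.
Since 5 matches the lower bound, it is optimal.

5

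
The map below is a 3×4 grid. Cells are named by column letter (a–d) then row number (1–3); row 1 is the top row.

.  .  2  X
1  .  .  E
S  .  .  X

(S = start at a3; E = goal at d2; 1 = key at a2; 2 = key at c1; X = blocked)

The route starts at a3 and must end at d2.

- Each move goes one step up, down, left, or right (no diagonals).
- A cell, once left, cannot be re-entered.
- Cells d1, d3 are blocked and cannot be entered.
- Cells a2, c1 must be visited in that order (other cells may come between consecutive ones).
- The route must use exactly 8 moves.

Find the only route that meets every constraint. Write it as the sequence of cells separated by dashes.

The waypoints must appear in the order a2, c1, with no cell reused.
Route from a3: right 1 to b3, up 1 to b2, left 1 to a2, up 1 to a1, right 2 to c1, down 1 to c2, right 1 to d2 — 8 moves in all.
Check: order respected (1 at step 3, 2 at step 6); 8 moves as required.

a3 - b3 - b2 - a2 - a1 - b1 - c1 - c2 - d2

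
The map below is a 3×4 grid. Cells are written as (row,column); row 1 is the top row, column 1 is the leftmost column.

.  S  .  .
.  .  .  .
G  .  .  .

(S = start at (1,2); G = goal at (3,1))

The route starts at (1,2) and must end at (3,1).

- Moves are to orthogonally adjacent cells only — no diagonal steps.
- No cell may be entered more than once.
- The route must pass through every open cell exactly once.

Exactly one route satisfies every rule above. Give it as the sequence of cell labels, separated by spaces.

Need to visit all 12 open cells exactly once, starting at (1,2) and ending at (3,1).
Cell (1,4) has only two open neighbours ((2,4) and (1,3)), so the path must pass straight through it: one of those is the cell it's entered from and the other is where it exits.
Route from (1,2): left to (1,1), down to (2,1), 2× right (reaching (2,3)), up to (1,3), right to (1,4), 2× down (reaching (3,4)), 3× left (reaching (3,1)) — 11 moves in all.
Check: all 12 open cells covered.

(1,2) (1,1) (2,1) (2,2) (2,3) (1,3) (1,4) (2,4) (3,4) (3,3) (3,2) (3,1)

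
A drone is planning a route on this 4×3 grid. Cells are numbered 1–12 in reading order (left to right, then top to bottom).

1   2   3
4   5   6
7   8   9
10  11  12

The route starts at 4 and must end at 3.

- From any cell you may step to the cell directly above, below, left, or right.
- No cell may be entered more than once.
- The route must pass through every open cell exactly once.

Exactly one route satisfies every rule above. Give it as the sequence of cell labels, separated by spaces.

4 1 2 5 8 7 10 11 12 9 6 3

Need to visit all 12 open cells exactly once, starting at 4 and ending at 3.
Route from 4: up 1 to 1, right 1 to 2, down 2 to 8, left 1 to 7, down 1 to 10, right 2 to 12, up 3 to 3 — 11 moves in all.
Check: all 12 open cells covered.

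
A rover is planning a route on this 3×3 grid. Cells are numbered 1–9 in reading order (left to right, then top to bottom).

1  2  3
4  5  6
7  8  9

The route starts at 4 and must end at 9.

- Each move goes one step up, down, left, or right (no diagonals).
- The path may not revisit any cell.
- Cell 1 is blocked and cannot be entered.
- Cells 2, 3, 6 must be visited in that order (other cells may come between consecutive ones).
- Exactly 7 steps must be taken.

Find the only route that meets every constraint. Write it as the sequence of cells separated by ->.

The waypoints must appear in the order 2, 3, 6, with no cell reused.
Route from 4: down to 7, right to 8, 2× up (reaching 2), right to 3, 2× down (reaching 9) — 7 moves in all.
Check: order respected (2 at step 4, 3 at step 5, 6 at step 6); 7 moves as required.

4 -> 7 -> 8 -> 5 -> 2 -> 3 -> 6 -> 9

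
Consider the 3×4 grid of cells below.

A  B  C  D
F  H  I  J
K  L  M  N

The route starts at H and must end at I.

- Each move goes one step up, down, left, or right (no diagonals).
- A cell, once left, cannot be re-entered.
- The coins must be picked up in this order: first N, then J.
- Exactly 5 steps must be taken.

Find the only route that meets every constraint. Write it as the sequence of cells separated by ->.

H -> L -> M -> N -> J -> I

The waypoints must appear in the order N, J, with no cell reused.
Route from H: down to L, 2× right (reaching N), up to J, left to I — 5 moves in all.
Check: order respected (N at step 3, J at step 4); 5 moves as required.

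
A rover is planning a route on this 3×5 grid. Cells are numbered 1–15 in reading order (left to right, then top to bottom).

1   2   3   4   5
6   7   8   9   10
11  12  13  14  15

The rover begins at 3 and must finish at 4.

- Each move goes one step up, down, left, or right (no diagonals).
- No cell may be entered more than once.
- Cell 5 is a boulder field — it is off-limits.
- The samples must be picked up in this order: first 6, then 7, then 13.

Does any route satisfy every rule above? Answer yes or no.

One route that works: 3 → 2 → 1 → 6 → 7 → 12 → 13 → 8 → 9 → 4.

yes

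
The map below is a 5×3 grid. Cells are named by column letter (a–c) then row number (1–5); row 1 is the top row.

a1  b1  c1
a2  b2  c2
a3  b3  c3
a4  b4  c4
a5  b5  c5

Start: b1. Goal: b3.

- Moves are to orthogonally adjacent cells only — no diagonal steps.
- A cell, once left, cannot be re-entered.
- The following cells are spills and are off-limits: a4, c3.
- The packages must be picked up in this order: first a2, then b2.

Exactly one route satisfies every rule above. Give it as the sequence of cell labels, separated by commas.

The waypoints must appear in the order a2, b2, with no cell reused.
Route from b1: left 1 to a1, down 1 to a2, right 1 to b2, down 1 to b3 — 4 moves in all.
Check: order respected (a2 at step 2, b2 at step 3).

b1, a1, a2, b2, b3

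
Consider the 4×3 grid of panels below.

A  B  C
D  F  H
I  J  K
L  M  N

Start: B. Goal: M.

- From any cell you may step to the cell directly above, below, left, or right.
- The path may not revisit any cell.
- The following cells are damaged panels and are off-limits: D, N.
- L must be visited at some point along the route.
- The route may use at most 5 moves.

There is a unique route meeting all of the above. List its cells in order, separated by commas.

The 5-move cap with required stops at L leaves no slack for detours.
Route from B: down 2 to J, left 1 to I, down 1 to L, right 1 to M — 5 moves in all.
Check: all required cells visited; 5 ≤ 5 moves.

B, F, J, I, L, M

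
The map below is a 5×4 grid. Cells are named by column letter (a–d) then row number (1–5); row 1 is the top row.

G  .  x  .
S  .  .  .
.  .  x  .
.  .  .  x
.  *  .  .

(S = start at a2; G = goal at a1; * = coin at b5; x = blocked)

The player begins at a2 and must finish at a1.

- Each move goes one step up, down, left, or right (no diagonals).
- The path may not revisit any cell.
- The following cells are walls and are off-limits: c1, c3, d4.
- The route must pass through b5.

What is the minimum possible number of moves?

9

Any route passes through b5 somewhere between a2 and a1. Summing Manhattan distances along the two legs (a2 → b5 → a1) gives a lower bound of 4 + 5 = 9 moves.
A route of 9 moves achieves this: a2 → a3 → a4 → a5 → b5 → b4 → b3 → b2 → b1 → a1.
Since 9 matches the lower bound, it is optimal.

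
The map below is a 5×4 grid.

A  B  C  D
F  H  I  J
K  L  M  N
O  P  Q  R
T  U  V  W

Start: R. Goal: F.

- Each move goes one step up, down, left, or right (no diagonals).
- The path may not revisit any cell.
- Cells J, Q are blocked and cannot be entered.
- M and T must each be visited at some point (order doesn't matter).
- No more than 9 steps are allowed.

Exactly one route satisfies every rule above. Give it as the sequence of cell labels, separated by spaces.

Any route must reach M and T and still end at F within 9 moves, so the order of the required stops is forced.
Route from R: up to N, 2× left (reaching L), 2× down (reaching U), left to T, 3× up (reaching F) — 9 moves in all.
Check: all required cells visited; 9 ≤ 9 moves.

R N M L P U T O K F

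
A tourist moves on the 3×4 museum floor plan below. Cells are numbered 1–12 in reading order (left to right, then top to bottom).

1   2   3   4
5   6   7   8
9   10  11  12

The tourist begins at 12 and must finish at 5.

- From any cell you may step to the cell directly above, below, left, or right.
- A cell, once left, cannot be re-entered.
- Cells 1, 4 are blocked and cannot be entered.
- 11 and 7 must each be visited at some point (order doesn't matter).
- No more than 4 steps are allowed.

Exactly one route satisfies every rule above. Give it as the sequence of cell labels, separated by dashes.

Any route must reach 11 and 7 and still end at 5 within 4 moves, so the order of the required stops is forced.
Route from 12: left 1 to 11, up 1 to 7, left 2 to 5 — 4 moves in all.
Check: all required cells visited; 4 ≤ 4 moves.

12 - 11 - 7 - 6 - 5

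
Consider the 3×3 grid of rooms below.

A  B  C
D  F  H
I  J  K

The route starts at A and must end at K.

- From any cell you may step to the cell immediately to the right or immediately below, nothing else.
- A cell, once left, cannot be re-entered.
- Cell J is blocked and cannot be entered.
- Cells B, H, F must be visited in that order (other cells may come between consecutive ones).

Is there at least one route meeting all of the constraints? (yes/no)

no

F lies to the left of H, so going from H to F would need a leftward move — but moves only go right/down, so H cannot be visited before F.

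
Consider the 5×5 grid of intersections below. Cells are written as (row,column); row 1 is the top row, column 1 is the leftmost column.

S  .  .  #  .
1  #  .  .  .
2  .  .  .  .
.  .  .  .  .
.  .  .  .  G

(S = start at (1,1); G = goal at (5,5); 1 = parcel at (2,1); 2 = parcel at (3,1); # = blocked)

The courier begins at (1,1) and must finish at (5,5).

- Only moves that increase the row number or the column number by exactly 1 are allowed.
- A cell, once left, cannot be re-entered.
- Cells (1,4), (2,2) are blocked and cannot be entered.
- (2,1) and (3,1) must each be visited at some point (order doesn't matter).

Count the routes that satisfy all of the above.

A right/down-only route from (1,1) to (5,5) makes exactly 4 down-moves and 4 right-moves in some order.
With no other constraints that would be C(8,4) = 70 routes.
A monotone route can only reach the required cells in the order (2,1), (3,1), so split there and multiply the segment counts (each segment already excludes blocked cells): (1,1)→(2,1): 1; (2,1)→(3,1): 1; (3,1)→(5,5): 15; product = 15.
That gives 15 routes.

15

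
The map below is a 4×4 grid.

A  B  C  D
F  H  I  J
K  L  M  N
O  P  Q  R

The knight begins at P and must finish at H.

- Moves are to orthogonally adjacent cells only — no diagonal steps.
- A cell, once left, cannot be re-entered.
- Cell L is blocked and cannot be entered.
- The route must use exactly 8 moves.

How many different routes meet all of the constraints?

Need simple routes of exactly 8 moves from P to H (Manhattan distance 2, so 3 moves are spent on a detour and 3 undoing it).
Branch systematically from the start, pruning whenever the remaining move budget drops below the Manhattan distance to H or differs from it in parity. Grouping the completions by first move — via O: 1; via Q: 9 — and summing: 1 + 9 = 10.
That gives 10 routes.

10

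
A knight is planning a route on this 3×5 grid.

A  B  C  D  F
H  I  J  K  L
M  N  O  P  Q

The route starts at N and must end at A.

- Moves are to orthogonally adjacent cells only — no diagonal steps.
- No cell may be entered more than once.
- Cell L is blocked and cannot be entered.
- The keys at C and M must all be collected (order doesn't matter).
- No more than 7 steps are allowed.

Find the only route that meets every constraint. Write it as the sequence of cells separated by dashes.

N - M - H - I - J - C - B - A

The 7-move cap with required stops at C, M leaves no slack for detours.
Route from N: left 1 to M, up 1 to H, right 2 to J, up 1 to C, left 2 to A — 7 moves in all.
Check: all required cells visited; 7 ≤ 7 moves.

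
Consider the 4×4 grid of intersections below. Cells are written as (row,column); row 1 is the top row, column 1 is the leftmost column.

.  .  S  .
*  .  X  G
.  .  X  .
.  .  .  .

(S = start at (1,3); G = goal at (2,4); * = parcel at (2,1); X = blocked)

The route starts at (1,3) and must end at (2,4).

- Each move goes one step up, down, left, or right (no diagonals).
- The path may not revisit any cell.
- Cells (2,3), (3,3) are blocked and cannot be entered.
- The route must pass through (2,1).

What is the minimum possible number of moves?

Any route passes through (2,1) somewhere between (1,3) and (2,4). Summing Manhattan distances along the two legs ((1,3) → (2,1) → (2,4)) gives a lower bound of 3 + 3 = 6 moves.
That bound ignores the blocked cells. Measuring each leg by the fewest moves that actually steer around them ((1,3)→(2,1): 3; (2,1)→(2,4): 5) raises the lower bound to 8.
The shortest route satisfying every rule uses 10 moves: (1,3) → (1,2) → (2,2) → (2,1) → (3,1) → (4,1) → (4,2) → (4,3) → (4,4) → (3,4) → (2,4).
The bound of 8 isn't tight here; checking systematically, no route of length 8 through 9 satisfies every constraint, so 10 is the minimum.

10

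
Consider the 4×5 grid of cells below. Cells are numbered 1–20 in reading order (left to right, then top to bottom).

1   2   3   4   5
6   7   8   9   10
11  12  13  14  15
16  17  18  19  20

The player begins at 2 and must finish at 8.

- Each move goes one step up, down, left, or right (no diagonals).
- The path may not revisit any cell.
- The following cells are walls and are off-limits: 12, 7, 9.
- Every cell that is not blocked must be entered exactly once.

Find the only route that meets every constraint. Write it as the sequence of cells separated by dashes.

Need to visit all 17 open cells exactly once, starting at 2 and ending at 8.
Cell 10 has only two open neighbours (5 and 15), so the path must pass straight through it: one of those is the cell it's entered from and the other is where it exits.
Route from 2: left to 1, 3× down (reaching 16), 2× right (reaching 18), up to 13, right to 14, down to 19, right to 20, 3× up (reaching 5), 2× left (reaching 3), down to 8 — 16 moves in all.
Check: all 17 open cells covered.

2 - 1 - 6 - 11 - 16 - 17 - 18 - 13 - 14 - 19 - 20 - 15 - 10 - 5 - 4 - 3 - 8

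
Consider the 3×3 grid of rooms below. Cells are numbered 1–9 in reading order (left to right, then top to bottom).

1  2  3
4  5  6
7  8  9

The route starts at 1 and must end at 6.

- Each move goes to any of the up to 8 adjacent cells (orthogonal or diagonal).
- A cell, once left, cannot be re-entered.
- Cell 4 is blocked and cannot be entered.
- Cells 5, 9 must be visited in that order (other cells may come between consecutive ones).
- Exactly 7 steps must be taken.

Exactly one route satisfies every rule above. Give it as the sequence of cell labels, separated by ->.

The waypoints must appear in the order 5, 9, with no cell reused.
Route from 1: 2× right (reaching 3), 2× down-left (reaching 7), 2× right (reaching 9), up to 6 — 7 moves in all.
Check: order respected (5 at step 3, 9 at step 6); 7 moves as required.

1 -> 2 -> 3 -> 5 -> 7 -> 8 -> 9 -> 6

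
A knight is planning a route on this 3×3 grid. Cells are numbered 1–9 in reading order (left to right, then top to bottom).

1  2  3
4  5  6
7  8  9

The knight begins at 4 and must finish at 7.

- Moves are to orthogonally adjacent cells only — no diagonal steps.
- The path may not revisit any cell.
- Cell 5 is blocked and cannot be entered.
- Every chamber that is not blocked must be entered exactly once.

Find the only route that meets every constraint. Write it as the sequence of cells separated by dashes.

4 - 1 - 2 - 3 - 6 - 9 - 8 - 7

Need to visit all 8 open cells exactly once, starting at 4 and ending at 7.
Route from 4: up to 1, 2× right (reaching 3), 2× down (reaching 9), 2× left (reaching 7) — 7 moves in all.
Check: all 8 open cells covered.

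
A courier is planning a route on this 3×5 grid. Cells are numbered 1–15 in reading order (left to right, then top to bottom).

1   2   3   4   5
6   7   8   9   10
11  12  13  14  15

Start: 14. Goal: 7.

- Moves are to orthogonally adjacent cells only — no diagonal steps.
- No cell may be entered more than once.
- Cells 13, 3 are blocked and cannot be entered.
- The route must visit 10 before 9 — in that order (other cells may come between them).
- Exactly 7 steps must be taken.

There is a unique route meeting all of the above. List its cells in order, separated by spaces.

14 15 10 5 4 9 8 7

The waypoints must appear in the order 10, 9, with no cell reused.
Route from 14: right to 15, 2× up (reaching 5), left to 4, down to 9, 2× left (reaching 7) — 7 moves in all.
Check: order respected (10 at step 2, 9 at step 5); 7 moves as required.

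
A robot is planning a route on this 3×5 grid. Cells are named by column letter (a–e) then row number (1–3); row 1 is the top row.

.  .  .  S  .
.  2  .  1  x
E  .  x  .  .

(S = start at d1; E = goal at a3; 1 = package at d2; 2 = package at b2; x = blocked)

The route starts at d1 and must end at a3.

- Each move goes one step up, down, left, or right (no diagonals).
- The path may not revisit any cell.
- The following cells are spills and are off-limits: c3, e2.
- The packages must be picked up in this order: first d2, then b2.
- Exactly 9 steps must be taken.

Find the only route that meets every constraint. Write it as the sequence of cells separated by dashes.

d1 - d2 - c2 - c1 - b1 - a1 - a2 - b2 - b3 - a3

The waypoints must appear in the order d2, b2, with no cell reused.
Route from d1: down 1 to d2, left 1 to c2, up 1 to c1, left 2 to a1, down 1 to a2, right 1 to b2, down 1 to b3, left 1 to a3 — 9 moves in all.
Check: order respected (1 at step 1, 2 at step 7); 9 moves as required.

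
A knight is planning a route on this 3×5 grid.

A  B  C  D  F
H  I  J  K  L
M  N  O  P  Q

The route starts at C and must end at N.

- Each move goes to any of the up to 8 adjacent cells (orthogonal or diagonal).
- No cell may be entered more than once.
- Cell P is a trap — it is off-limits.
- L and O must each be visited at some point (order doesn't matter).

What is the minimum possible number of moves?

5

Any route passes through L and O in some order between C and N. Summing Chebyshev distances along each leg and taking the cheapest ordering (C → L → O → N) gives a lower bound of 2 + 2 + 1 = 5 moves.
A route of 5 moves achieves this: C → D → L → K → O → N.
Since 5 matches the lower bound, it is optimal.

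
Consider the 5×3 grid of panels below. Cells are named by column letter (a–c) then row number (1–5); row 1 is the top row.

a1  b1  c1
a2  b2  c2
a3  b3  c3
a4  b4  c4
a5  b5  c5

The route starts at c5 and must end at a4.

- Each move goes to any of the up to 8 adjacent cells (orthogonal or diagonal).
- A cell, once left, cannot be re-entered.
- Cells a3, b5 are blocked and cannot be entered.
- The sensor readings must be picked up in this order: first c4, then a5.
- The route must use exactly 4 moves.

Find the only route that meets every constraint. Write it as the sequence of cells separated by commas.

c5, c4, b4, a5, a4

The waypoints must appear in the order c4, a5, with no cell reused.
Route from c5: up 1 to c4, left 1 to b4, down-left 1 to a5, up 1 to a4 — 4 moves in all.
Check: order respected (c4 at step 1, a5 at step 3); 4 moves as required.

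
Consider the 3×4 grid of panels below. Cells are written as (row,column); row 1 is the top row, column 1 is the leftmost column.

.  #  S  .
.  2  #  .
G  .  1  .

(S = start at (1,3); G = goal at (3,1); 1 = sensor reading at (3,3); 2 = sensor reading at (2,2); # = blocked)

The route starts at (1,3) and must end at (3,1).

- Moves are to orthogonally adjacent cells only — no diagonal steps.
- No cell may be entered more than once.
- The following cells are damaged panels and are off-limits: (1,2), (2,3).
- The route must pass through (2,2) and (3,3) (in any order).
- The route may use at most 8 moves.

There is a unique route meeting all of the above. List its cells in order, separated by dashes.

(1,3) - (1,4) - (2,4) - (3,4) - (3,3) - (3,2) - (2,2) - (2,1) - (3,1)

The 8-move cap with required stops at (2,2), (3,3) leaves no slack for detours.
Route from (1,3): right 1 to (1,4), down 2 to (3,4), left 2 to (3,2), up 1 to (2,2), left 1 to (2,1), down 1 to (3,1) — 8 moves in all.
Check: all required cells visited; 8 ≤ 8 moves.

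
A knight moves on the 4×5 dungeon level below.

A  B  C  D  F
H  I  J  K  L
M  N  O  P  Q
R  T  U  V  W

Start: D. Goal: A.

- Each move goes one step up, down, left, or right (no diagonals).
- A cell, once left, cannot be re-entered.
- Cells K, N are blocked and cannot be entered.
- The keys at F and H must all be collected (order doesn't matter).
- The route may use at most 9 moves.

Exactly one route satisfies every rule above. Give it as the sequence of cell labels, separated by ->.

The 9-move cap with required stops at F, H leaves no slack for detours.
Route from D: right 1 to F, down 2 to Q, left 2 to O, up 1 to J, left 2 to H, up 1 to A — 9 moves in all.
Check: all required cells visited; 9 ≤ 9 moves.

D -> F -> L -> Q -> P -> O -> J -> I -> H -> A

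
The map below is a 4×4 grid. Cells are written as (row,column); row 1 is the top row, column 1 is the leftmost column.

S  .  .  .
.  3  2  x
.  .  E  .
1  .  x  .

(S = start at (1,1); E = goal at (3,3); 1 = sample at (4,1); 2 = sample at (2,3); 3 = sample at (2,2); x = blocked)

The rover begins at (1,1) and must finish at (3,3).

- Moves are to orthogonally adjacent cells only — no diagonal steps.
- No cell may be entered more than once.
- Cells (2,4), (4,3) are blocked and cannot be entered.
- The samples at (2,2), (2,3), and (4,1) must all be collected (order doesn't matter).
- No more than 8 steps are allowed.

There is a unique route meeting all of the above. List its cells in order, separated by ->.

(1,1) -> (2,1) -> (3,1) -> (4,1) -> (4,2) -> (3,2) -> (2,2) -> (2,3) -> (3,3)

The 8-move cap with required stops at (2,2), (2,3), (4,1) leaves no slack for detours.
Route from (1,1): down 3 to (4,1), right 1 to (4,2), up 2 to (2,2), right 1 to (2,3), down 1 to (3,3) — 8 moves in all.
Check: all required cells visited; 8 ≤ 8 moves.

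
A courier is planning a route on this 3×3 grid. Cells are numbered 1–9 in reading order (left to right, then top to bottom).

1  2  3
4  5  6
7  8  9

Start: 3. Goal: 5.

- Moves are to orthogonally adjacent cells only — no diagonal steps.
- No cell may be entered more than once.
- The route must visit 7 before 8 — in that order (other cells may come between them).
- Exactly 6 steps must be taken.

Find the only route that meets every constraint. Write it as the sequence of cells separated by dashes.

The waypoints must appear in the order 7, 8, with no cell reused.
Route from 3: 2× left (reaching 1), 2× down (reaching 7), right to 8, up to 5 — 6 moves in all.
Check: order respected (7 at step 4, 8 at step 5); 6 moves as required.

3 - 2 - 1 - 4 - 7 - 8 - 5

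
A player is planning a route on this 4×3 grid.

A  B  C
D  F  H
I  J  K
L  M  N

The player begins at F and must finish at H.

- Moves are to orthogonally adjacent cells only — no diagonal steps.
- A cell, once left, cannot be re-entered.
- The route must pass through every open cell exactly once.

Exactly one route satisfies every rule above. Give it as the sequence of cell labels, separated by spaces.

Need to visit all 12 open cells exactly once, starting at F and ending at H.
Cell A has only two open neighbours (D and B), so the path must pass straight through it: one of those is the cell it's entered from and the other is where it exits.
Route from F: down 1 to J, right 1 to K, down 1 to N, left 2 to L, up 3 to A, right 2 to C, down 1 to H — 11 moves in all.
Check: all 12 open cells covered.

F J K N M L I D A B C H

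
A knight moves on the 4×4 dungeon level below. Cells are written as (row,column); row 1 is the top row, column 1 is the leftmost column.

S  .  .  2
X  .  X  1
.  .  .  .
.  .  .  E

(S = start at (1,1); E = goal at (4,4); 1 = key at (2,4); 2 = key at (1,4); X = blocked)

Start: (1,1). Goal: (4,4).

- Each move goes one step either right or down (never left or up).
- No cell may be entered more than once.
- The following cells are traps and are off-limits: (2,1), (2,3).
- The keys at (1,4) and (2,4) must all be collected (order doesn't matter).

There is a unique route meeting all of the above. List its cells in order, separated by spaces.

Moves only go right or down, so the column and row indices never decrease.
Route from (1,1): right 3 to (1,4), down 3 to (4,4) — 6 moves in all.
Check: all required cells visited.

(1,1) (1,2) (1,3) (1,4) (2,4) (3,4) (4,4)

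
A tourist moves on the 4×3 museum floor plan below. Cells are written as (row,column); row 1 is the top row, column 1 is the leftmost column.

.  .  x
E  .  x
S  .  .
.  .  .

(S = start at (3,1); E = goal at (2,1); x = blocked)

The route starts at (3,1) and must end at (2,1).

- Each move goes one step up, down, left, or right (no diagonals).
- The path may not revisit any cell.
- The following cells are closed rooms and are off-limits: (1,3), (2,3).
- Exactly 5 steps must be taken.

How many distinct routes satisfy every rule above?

Need simple routes of exactly 5 moves from (3,1) to (2,1) (Manhattan distance 1, so 2 moves are spent on a detour and 2 undoing it).
Enumerating: (3,1) (4,1) (4,2) (3,2) (2,2) (2,1) | (3,1) (3,2) (2,2) (1,2) (1,1) (2,1).
That gives 2 routes.

2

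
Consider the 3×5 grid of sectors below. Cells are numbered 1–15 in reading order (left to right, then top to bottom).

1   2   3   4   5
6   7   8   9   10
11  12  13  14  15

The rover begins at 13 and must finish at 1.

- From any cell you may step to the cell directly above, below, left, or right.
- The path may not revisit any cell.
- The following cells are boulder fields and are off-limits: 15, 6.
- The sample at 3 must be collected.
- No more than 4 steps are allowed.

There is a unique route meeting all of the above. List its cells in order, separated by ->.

Any route must reach 3 and still end at 1 within 4 moves, so the order of the required stops is forced.
Route from 13: 2× up (reaching 3), 2× left (reaching 1) — 4 moves in all.
Check: all required cells visited; 4 ≤ 4 moves.

13 -> 8 -> 3 -> 2 -> 1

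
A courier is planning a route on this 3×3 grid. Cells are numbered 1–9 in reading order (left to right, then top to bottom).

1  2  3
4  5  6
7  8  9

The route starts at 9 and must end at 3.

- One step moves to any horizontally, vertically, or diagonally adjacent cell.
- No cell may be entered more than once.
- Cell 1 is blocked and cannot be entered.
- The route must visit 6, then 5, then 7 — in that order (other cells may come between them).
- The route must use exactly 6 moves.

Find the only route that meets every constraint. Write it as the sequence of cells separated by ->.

The waypoints must appear in the order 6, 5, 7, with no cell reused.
Route from 9: up 1 to 6, left 1 to 5, down-left 1 to 7, up 1 to 4, up-right 1 to 2, right 1 to 3 — 6 moves in all.
Check: order respected (6 at step 1, 5 at step 2, 7 at step 3); 6 moves as required.

9 -> 6 -> 5 -> 7 -> 4 -> 2 -> 3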